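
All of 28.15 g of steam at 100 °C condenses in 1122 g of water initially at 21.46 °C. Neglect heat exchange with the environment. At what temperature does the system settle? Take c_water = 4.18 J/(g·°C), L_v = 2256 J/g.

T_f ≈ 36.6 °C

Let T be the final temperature. ΣQ_i = 0:
condense steam: −28.15×2256 = −63506
  condensate cools 100→T: 28.15×4.18×(T − 100) = 117.67(T − 100)
  water warms: 1122×4.18×(T − 21.46) = 4690(T − 21.46)
4807.6 T = 63506 + 11767 + 100647 = 175920
T ≈ 36.59 °C, under the boiling point, so the assumption holds.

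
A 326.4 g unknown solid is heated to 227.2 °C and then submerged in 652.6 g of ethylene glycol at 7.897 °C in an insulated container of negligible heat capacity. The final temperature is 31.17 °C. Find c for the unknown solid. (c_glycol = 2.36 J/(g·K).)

c ≈ 0.56 J/(g·K)

Heat lost by the unknown solid = heat gained by the glycol:
326.4·c·(227.2 − 31.17) = 652.6·2.36·(31.17 − 7.897)
63984 c = 35844  ⇒  c ≈ 0.5602 J/(g·K)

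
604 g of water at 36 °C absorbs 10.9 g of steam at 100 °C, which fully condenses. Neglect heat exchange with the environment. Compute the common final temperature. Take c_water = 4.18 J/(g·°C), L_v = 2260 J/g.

T_f ≈ 46.7 °C

Setting the total heat transfer to zero:
steam→water at 100 °C releases m L_v = 10.9·2260 = 24634
  condensed water 100 °C→T: 45.56(T − 100)
  original water: 2524.7(T − 36)
2570.3 T = 24634 + 4556.2 + 90890 = 120080
T ≈ 46.72 °C — below 100 °C, confirming all the steam condensed.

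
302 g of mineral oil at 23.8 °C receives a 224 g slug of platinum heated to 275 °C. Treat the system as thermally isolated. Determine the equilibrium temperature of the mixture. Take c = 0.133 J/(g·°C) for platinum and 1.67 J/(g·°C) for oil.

T_f ≈ 37.8 °C

T_f = Σ m_i c_i T_i / Σ m_i c_i:
T_f = (29.79×275 + 504.34×23.8) / (29.79 + 504.34)
    = 20196 / 534.13 ≈ 37.81 °C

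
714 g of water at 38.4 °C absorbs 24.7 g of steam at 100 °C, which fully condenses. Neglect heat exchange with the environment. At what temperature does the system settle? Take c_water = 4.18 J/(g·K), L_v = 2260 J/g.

Setting the total heat transfer to zero:
steam→water at 100 °C releases m L_v = 24.7·2260 = 55822; condensed water 100 °C→T: 103.25(T − 100); water warms: 714·4.18·(T − 38.4) = 2984.5(T − 38.4)
3087.8 T = 55822 + 10325 + 114606 = 180752
T ≈ 58.54 °C, under the boiling point, so the assumption holds.

T_f ≈ 58.5 °C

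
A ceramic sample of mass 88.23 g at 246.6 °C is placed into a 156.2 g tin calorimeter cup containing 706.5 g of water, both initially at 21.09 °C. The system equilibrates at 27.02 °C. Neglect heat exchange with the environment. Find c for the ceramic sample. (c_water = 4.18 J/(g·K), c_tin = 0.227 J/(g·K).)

Taking heat into each body as positive, Σ m c ΔT = 0:
88.23·c·(27.02 − 246.6) + 706.5·4.18·(27.02 − 21.09) + 156.2·0.227·(27.02 − 21.09) = 0
-19374 c = -17723
c = -17723/-19374 ≈ 0.9148 J/(g·K)

c ≈ 0.915 J/(g·K)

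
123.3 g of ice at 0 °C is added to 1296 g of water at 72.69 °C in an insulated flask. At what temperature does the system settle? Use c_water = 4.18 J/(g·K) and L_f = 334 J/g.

Let T be the final temperature. ΣQ_i = 0:
latent heat to melt: 123.3×334 = 41182; warm the meltwater: 515.39 T; water cools: 1296×4.18×(T − 72.69) = 5417.3(T − 72.69)
5932.7 T = 393782 − 41182 = 352600
T ≈ 59.43 °C. Since T > 0 °C, the all-ice-melts assumption holds.

T_f ≈ 59.4 °C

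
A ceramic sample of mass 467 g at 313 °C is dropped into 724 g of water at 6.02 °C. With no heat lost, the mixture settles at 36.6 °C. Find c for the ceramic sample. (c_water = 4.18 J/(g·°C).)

c ≈ 0.717 J/(g·°C)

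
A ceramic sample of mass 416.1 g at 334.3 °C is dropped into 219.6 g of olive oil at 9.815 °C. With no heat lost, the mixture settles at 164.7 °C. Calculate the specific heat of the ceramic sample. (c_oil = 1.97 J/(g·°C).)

c ≈ 0.949 J/(g·°C)

Taking heat into each body as positive, Σ m c ΔT = 0:
416.1·c·(164.7 − 334.3) + 219.6·1.97·(164.7 − 9.815) = 0
-70571 c = -67005
c = -67005/-70571 ≈ 0.9495 J/(g·°C)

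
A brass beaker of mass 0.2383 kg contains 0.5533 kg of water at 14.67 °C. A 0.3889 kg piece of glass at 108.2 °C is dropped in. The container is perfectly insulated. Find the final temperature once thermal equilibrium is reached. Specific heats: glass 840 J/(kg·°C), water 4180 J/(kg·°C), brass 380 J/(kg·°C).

T_f = Σ m_i c_i T_i / Σ m_i c_i:
T_f = (326.68·108.2 + 2312.8·14.67 + 90.55·14.67) / (326.68 + 2312.8 + 90.55)
    = 70603 / 2730 ≈ 25.86 °C

T_f ≈ 25.9 °C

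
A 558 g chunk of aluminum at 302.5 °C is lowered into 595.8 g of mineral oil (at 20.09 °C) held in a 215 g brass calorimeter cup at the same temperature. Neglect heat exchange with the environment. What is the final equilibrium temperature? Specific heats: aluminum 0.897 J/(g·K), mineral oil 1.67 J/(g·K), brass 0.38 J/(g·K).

T_f ≈ 109.7 °C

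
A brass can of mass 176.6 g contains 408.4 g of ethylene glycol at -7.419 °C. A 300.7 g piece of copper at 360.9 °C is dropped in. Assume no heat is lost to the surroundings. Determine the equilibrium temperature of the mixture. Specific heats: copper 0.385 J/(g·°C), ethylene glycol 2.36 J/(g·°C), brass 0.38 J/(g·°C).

T_f ≈ 29.8 °C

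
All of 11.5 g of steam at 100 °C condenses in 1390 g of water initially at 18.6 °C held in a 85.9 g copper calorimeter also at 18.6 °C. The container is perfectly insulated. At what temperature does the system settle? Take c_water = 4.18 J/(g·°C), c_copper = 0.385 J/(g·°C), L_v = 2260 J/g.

T_f ≈ 23.7 °C

Conservation of energy gives ΣQ = 0:
condense steam: −11.5×2260 = −25990; condensate cools 100→T: 11.5×4.18×(T − 100) = 48.07(T − 100); water warms: 1390×4.18×(T − 18.6) = 5810.2(T − 18.6); cup: 33.07(T − 18.6)
5891.3 T = 25990 + 4807 + 108685 = 139482
T ≈ 23.68 °C — below 100 °C, confirming all the steam condensed.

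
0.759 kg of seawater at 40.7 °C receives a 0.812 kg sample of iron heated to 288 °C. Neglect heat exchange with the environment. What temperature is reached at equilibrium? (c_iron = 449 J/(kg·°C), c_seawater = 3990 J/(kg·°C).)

T_f ≈ 67.3 °C

Heat lost by the iron equals heat gained by the seawater:
0.812*449*(288 − T) = 0.759*3990*(T − 40.7)
364.59(288 − T) = 3028.4(T − 40.7)
3393 T = 228258  ⇒  T ≈ 67.27 °C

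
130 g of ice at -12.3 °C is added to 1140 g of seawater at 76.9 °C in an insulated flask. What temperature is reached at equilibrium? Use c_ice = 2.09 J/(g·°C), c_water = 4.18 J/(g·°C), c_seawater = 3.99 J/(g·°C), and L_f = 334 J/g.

T_f ≈ 59.5 °C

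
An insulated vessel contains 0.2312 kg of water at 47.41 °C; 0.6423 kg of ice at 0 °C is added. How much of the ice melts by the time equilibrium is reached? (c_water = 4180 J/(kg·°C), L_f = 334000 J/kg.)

m_melted ≈ 0.137 kg

Heat available from the water dropping to 0 °C: 0.2312·4180·47.41 = 45818 J.
Melting all 0.6423 kg of ice would need 0.6423·334000 = 214528 J.
That's not enough to melt it all — equilibrium is at 0 °C with ice remaining.
m_melt = 45818 / L_f = 0.1372 kg.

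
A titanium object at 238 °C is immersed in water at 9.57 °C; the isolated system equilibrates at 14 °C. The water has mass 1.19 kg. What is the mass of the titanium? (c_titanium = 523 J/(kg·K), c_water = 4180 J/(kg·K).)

Heat lost by the titanium = heat gained by the water:
m×523×(238 − 14) = 1.19×4180×(14 − 9.57)
117152 m = 22036  ⇒  m ≈ 0.1881 kg

m ≈ 0.188 kg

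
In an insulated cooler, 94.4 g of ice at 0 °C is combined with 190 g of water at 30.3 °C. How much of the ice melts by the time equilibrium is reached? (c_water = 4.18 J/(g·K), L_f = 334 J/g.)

m_melted ≈ 72 g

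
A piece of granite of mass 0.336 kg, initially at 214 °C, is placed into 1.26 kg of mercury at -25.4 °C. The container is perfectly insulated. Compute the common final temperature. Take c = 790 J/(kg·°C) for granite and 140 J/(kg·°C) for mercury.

T_f ≈ 118.4 °C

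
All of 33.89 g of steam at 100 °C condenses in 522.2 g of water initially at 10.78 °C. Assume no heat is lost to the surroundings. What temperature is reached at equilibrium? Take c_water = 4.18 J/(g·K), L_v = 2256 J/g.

Sum of m c ΔT and latent-heat terms is zero:
latent heat released on condensation: 33.89·2256 = 76456; condensate cools 100→T: 33.89·4.18·(T − 100) = 141.66(T − 100); water warms: 522.2·4.18·(T − 10.78) = 2182.8(T − 10.78)
2324.5 T = 76456 + 14166 + 23531 = 114152
T ≈ 49.11 °C (< 100 °C, so full condensation is consistent).

T_f ≈ 49.1 °C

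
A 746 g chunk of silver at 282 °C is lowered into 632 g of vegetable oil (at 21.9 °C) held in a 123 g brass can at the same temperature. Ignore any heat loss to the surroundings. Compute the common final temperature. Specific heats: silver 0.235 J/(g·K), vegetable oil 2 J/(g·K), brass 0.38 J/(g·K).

T_f ≈ 52.6 °C

Setting the total heat transfer to zero:
746*0.235*(T − 282) + 632*2*(T − 21.9) + 123*0.38*(T − 21.9) = 0
175.31(T − 282) + 1264(T − 21.9) + 46.74(T − 21.9) = 0
(175.31 + 1264 + 46.74) T = 175.31*282 + 1264*21.9 + 46.74*21.9
T = 78143 / 1486 = 52.6 °C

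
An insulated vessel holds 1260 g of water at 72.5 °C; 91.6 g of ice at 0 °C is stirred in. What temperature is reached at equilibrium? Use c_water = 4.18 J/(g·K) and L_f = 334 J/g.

T_f ≈ 62.2 °C

Heat gained plus heat lost sum to zero:
latent heat to melt: 91.6·334 = 30594; warm the meltwater: 382.89 T; water: 5266.8(T − 72.5)
5649.7 T = 381843 − 30594 = 351249
T ≈ 62.17 °C. Since T > 0 °C, the all-ice-melts assumption holds.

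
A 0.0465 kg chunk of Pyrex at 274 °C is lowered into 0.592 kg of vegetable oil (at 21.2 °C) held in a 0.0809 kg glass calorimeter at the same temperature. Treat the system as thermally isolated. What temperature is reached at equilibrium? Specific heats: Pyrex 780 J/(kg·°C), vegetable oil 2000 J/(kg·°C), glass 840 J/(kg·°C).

T_f is the heat-capacity-weighted average of the initial temperatures:
T_f = (36.27*274 + 1184*21.2 + 67.96*21.2) / (36.27 + 1184 + 67.96)
    = 36479 / 1288.2 ≈ 28.32 °C

T_f ≈ 28.3 °C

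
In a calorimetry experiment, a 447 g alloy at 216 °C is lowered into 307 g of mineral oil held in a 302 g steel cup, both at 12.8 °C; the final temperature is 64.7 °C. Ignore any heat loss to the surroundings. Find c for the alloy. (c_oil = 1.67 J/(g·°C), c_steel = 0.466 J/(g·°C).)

c ≈ 0.501 J/(g·°C)

Conservation of energy gives ΣQ = 0:
447·c·(64.7 − 216) + 307·1.67·(64.7 − 12.8) + 302·0.466·(64.7 − 12.8) = 0
-67631 c = -33913
c = -33913/-67631 ≈ 0.5014 J/(g·°C)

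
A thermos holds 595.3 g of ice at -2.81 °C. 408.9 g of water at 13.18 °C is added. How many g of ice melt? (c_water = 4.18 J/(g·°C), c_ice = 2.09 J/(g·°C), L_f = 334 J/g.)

Water can give up m c ΔT = 408.9×4.18×13.18 = 22527 J before reaching 0 °C.
Warming the ice to 0 °C takes 595.3×2.09×2.81 = 3496.1 J, leaving 19031 J for melting.
Fully melting the ice requires m_ice L_f = 595.3×334 = 198830 J.
Since 19031 < 198830 J, not all the ice melts; equilibrium is at 0 °C.
m_melted×334 = 19031  ⇒  m_melted ≈ 56.98 g.

m_melted ≈ 57 g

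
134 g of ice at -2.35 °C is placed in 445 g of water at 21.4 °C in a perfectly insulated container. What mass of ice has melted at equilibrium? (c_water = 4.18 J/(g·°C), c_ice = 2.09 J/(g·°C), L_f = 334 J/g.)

Heat available from the water dropping to 0 °C: 445·4.18·21.4 = 39806 J.
Warming the ice to 0 °C takes 134·2.09·2.35 = 658.14 J, leaving 39148 J for melting.
To melt every bit of ice: 134·334 = 44756 J.
That's not enough to melt it all — equilibrium is at 0 °C with ice remaining.
m_melted·334 = 39148  ⇒  m_melted ≈ 117.2 g.

m_melted ≈ 117 g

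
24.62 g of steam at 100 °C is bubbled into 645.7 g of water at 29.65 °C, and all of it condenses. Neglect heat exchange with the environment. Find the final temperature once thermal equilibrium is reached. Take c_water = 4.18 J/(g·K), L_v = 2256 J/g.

Setting the total heat transfer to zero:
latent heat released on condensation: 24.62×2256 = 55543
  condensed water 100 °C→T: 102.91(T − 100)
  water warms: 645.7×4.18×(T − 29.65) = 2699(T − 29.65)
2801.9 T = 55543 + 10291 + 80026 = 145860
T ≈ 52.06 °C (< 100 °C, so full condensation is consistent).

T_f ≈ 52.1 °C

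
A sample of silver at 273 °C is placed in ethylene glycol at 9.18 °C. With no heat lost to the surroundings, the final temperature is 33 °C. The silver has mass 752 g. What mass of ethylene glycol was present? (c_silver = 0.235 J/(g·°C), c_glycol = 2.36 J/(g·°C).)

Energy conservation, ΣQ = 0:
752·0.235·(33 − 273) + m·2.36·(33 − 9.18) = 0
56.22 m = 42413
m = 42413/56.22 ≈ 754.5 g

m ≈ 754 g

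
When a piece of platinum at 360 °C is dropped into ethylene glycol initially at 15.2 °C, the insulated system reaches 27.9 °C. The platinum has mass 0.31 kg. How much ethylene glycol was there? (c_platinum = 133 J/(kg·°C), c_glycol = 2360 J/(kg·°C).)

m ≈ 0.457 kg

Taking heat into each body as positive, Σ m c ΔT = 0:
0.31·133·(27.9 − 360) + m·2360·(27.9 − 15.2) = 0
29972 m = 13692
m = 13692/29972 ≈ 0.4568 kg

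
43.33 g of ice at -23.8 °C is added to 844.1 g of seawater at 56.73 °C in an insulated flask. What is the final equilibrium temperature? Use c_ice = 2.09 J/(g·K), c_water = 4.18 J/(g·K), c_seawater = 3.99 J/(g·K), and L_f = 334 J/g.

Let T be the final temperature. ΣQ_i = 0:
warm ice to 0 °C: 43.33·2.09·(0 − (-23.8)) = 2155.3; fusion: m_ice L_f = 43.33·334 = 14472; warm the meltwater: 181.12 T; seawater cools: 844.1·3.99·(T − 56.73) = 3368(T − 56.73)
3549.1 T = 191064 − 16628 = 174437
T ≈ 49.15 °C — above 0 °C, consistent with complete melting.

T_f ≈ 49.1 °C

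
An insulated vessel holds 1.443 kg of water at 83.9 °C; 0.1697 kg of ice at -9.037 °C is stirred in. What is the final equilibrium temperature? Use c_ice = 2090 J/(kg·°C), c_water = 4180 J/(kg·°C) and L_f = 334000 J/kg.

Net heat exchanged in the isolated system is zero:
ice -9.037→0 °C: 0.1697×2090×9.037 = 3205.2; latent heat to melt: 0.1697×334000 = 56680; warm the meltwater: 709.35 T; water cools: 1.443×4180×(T − 83.9) = 6031.7(T − 83.9)
6741.1 T = 506063 − 59885 = 446178
T ≈ 66.19 °C (positive, so assuming full melt was valid).

T_f ≈ 66.2 °C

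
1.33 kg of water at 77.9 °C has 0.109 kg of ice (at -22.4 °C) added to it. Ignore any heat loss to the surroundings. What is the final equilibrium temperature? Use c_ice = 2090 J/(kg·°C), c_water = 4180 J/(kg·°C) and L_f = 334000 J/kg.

Setting the total heat transfer to zero:
ice -22.4→0 °C: 0.109·2090·22.4 = 5102.9
  melt ice: 0.109·334000 = 36406
  warm the meltwater: 455.62 T
  water: 5559.4(T − 77.9)
6015 T = 433077 − 41509 = 391568
T ≈ 65.10 °C. Since T > 0 °C, the all-ice-melts assumption holds.

T_f ≈ 65.1 °C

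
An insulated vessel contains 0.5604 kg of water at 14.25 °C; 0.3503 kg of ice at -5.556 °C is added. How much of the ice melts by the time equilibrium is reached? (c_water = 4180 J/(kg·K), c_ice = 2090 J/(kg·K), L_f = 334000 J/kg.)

Heat available from the water dropping to 0 °C: 0.5604×4180×14.25 = 33380 J.
Warming the ice to 0 °C takes 0.3503×2090×5.556 = 4067.7 J, leaving 29313 J for melting.
To melt every bit of ice: 0.3503×334000 = 117000 J.
29313 J < 117000 J, so only part of the ice melts and the system sits at 0 °C.
m_melted×334000 = 29313  ⇒  m_melted ≈ 0.08776 kg.

m_melted ≈ 0.0878 kg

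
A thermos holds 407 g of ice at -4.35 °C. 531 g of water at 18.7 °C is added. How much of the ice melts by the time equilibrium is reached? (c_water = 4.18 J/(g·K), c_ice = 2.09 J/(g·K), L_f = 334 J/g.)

m_melted ≈ 113 g

Heat available from the water dropping to 0 °C: 531×4.18×18.7 = 41506 J.
Warming the ice to 0 °C takes 407×2.09×4.35 = 3700.2 J, leaving 37806 J for melting.
To melt every bit of ice: 407×334 = 135938 J.
That's not enough to melt it all — equilibrium is at 0 °C with ice remaining.
m_melted×334 = 37806  ⇒  m_melted ≈ 113.2 g.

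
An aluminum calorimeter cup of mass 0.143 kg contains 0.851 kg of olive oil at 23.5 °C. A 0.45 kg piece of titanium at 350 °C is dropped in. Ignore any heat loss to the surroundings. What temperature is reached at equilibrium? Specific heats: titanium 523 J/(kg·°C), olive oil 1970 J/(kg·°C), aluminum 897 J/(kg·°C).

T_f ≈ 61.2 °C

Taking heat into each body as positive, Σ m c ΔT = 0:
0.45×523×(T − 350) + 0.851×1970×(T − 23.5) + 0.143×897×(T − 23.5) = 0
235.35(T − 350) + 1676.5(T − 23.5) + 128.27(T − 23.5) = 0
2040.1 T = 124784
T ≈ 61.17 °C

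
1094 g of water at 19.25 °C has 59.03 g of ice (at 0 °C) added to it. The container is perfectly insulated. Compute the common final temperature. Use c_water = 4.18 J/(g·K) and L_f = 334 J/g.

Let T be the final temperature. ΣQ_i = 0:
latent heat to melt: 59.03·334 = 19716
  meltwater 0→T: 59.03·4.18·T = 246.75 T
  water cools: 1094·4.18·(T − 19.25) = 4572.9(T − 19.25)
4819.7 T = 88029 − 19716 = 68313
T ≈ 14.17 °C (positive, so assuming full melt was valid).

T_f ≈ 14.2 °C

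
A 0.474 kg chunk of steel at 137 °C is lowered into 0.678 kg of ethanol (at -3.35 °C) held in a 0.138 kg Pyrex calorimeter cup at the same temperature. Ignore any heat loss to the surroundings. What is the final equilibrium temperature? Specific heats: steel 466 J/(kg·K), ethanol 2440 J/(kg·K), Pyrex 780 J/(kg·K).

With ΣQ=0 the equilibrium temperature is the m·c-weighted mean:
T_f = (220.88×137 + 1654.3×(-3.35) + 107.64×(-3.35)) / (220.88 + 1654.3 + 107.64)
    = 24359 / 1982.8 ≈ 12.28 °C

T_f ≈ 12.3 °C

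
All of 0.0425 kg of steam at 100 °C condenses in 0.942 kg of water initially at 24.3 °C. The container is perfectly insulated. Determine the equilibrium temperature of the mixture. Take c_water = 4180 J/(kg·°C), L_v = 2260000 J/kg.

Energy conservation, ΣQ = 0:
condense steam: −0.0425·2260000 = −96050; condensed water 100 °C→T: 177.65(T − 100); water warms: 0.942·4180·(T − 24.3) = 3937.6(T − 24.3)
4115.2 T = 96050 + 17765 + 95683 = 209498
T ≈ 50.91 °C — below 100 °C, confirming all the steam condensed.

T_f ≈ 50.9 °C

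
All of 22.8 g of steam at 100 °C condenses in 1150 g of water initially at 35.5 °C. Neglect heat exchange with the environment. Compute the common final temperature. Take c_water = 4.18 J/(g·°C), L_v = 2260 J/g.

Energy balance with sensible and latent terms:
condense steam: −22.8×2260 = −51528; condensate cools 100→T: 22.8×4.18×(T − 100) = 95.3(T − 100); water warms: 1150×4.18×(T − 35.5) = 4807(T − 35.5)
4902.3 T = 51528 + 9530.4 + 170648 = 231707
T ≈ 47.26 °C (< 100 °C, so full condensation is consistent).

T_f ≈ 47.3 °C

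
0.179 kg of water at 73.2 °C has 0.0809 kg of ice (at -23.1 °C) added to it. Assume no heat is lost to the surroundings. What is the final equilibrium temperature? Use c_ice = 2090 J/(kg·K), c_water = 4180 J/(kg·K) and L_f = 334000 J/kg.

T_f ≈ 21.9 °C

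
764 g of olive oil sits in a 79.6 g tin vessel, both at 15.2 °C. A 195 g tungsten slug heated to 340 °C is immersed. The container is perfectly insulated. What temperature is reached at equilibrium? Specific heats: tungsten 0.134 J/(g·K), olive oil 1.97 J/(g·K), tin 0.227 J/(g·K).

Taking heat into each body as positive, Σ m c ΔT = 0:
195·0.134·(T − 340) + 764·1.97·(T − 15.2) + 79.6·0.227·(T − 15.2) = 0
(26.13 + 1505.1 + 18.07) T = 26.13·340 + 1505.1·15.2 + 18.07·15.2
T ≈ 20.68 °C

T_f ≈ 20.7 °C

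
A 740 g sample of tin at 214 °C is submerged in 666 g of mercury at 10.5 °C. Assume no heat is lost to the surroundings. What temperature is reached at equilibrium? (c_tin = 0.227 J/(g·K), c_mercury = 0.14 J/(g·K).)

T_f ≈ 141.4 °C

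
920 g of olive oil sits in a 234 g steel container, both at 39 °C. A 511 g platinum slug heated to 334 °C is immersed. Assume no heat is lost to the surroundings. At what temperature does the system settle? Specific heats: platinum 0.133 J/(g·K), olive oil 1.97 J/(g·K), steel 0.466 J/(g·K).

T_f ≈ 49.1 °C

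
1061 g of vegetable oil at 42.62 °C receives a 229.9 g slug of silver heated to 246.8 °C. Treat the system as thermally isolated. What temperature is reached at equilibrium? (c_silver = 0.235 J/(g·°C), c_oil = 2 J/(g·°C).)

T_f ≈ 47.7 °C

Heat lost by the silver equals heat gained by the oil:
229.9·0.235·(246.8 − T) = 1061·2·(T − 42.62)
54.03(246.8 − T) = 2122(T − 42.62)
2176 T = 103773  ⇒  T ≈ 47.69 °C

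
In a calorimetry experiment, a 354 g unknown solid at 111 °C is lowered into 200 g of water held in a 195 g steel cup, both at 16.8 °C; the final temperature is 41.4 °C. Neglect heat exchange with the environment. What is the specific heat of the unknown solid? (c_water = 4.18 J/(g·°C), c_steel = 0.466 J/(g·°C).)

c ≈ 0.925 J/(g·°C)

Let T be the final temperature. ΣQ_i = 0:
354·c·(41.4 − 111) + 200·4.18·(41.4 − 16.8) + 195·0.466·(41.4 − 16.8) = 0
-24638 c = -22801
c = -22801/-24638 ≈ 0.9254 J/(g·°C)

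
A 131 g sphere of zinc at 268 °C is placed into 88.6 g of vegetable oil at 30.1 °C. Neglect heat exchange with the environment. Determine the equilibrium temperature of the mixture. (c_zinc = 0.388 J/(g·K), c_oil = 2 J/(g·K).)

T_f ≈ 83.1 °C

Conservation of energy gives ΣQ = 0:
131*0.388*(T − 268) + 88.6*2*(T − 30.1) = 0
50.83(T − 268) + 177.2(T − 30.1) = 0
228.03 T = 18956
T = 18956 / 228.03 = 83.1 °C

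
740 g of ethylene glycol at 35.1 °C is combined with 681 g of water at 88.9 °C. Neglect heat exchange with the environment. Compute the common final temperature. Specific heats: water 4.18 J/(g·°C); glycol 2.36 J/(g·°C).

T_f ≈ 68.4 °C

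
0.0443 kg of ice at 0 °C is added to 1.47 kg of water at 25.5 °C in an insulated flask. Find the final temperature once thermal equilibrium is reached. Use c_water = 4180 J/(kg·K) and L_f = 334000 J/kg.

T_f ≈ 22.4 °C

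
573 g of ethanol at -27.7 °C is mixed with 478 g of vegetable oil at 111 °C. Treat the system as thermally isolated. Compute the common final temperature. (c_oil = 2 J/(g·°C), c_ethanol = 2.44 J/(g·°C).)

T_f ≈ 28.6 °C

Let T be the final temperature. ΣQ_i = 0:
478×2×(T − 111) + 573×2.44×(T − (-27.7)) = 0
(956 + 1398.1) T = 956×111 + 1398.1×(-27.7)
T ≈ 28.63 °C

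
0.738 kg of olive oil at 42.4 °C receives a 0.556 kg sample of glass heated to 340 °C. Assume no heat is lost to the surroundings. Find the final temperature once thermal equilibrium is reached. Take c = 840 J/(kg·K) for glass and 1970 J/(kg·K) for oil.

Setting the total heat transfer to zero:
0.556×840×(T − 340) + 0.738×1970×(T − 42.4) = 0
1920.9 T = 220437
T = 220437/1920.9 ≈ 114.76 °C

T_f ≈ 114.8 °C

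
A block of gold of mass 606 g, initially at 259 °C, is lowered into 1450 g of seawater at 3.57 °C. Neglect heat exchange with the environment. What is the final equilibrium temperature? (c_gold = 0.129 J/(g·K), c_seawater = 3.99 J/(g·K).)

T_f ≈ 7.0 °C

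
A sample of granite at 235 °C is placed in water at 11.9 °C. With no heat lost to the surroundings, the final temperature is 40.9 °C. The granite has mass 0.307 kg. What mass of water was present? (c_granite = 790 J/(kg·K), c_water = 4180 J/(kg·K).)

m ≈ 0.388 kg

Heat lost by the granite = heat gained by the water:
0.307·790·(235 − 40.9) = m·4180·(40.9 − 11.9)
121220 m = 47075  ⇒  m ≈ 0.3883 kg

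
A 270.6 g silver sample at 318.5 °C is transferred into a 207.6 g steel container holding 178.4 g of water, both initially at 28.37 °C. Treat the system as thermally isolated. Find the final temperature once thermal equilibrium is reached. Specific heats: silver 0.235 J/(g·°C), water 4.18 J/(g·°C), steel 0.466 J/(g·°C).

T_f ≈ 48.7 °C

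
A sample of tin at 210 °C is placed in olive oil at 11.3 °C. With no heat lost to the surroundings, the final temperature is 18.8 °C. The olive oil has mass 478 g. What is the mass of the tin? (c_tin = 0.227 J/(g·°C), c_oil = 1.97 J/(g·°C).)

m ≈ 163 g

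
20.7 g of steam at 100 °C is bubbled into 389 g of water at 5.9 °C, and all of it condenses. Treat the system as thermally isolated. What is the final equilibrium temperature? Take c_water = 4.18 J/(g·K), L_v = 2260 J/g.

T_f ≈ 38.0 °C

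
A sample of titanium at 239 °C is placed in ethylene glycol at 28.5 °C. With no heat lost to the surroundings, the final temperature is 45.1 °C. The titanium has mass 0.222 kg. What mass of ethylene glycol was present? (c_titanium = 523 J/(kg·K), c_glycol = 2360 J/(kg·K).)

m ≈ 0.575 kg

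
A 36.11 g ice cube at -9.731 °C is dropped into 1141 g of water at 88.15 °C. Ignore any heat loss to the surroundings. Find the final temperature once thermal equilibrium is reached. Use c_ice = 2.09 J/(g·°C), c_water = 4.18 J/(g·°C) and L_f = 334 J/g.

Energy balance with sensible and latent terms:
warm ice to 0 °C: 36.11×2.09×(0 − (-9.731)) = 734.4
  latent heat to melt: 36.11×334 = 12061
  meltwater 0→T: 36.11×4.18×T = 150.94 T
  water: 4769.4(T − 88.15)
4920.3 T = 420421 − 12795 = 407626
T ≈ 82.85 °C — above 0 °C, consistent with complete melting.

T_f ≈ 82.8 °C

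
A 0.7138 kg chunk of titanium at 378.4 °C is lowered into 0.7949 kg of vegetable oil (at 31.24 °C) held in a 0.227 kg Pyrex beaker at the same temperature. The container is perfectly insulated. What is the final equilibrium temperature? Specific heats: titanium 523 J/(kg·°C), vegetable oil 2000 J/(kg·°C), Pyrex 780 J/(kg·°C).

T_f ≈ 91.8 °C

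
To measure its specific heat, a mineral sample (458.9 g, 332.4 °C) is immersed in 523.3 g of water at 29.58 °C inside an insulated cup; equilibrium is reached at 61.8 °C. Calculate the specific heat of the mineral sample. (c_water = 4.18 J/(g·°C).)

c ≈ 0.568 J/(g·°C)

m_s c (T_s − T_f) = m_water c_water (T_f − T_0):
458.9·c·(332.4 − 61.8) = 523.3·4.18·(61.8 − 29.58)
124178 c = 70478  ⇒  c ≈ 0.5676 J/(g·°C)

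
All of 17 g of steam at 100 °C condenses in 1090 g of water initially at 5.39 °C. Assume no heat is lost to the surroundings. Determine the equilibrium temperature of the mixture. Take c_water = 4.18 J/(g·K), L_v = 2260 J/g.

Energy conservation, ΣQ = 0:
latent heat released on condensation: 17×2260 = 38420; condensate cools 100→T: 17×4.18×(T − 100) = 71.06(T − 100); water warms: 1090×4.18×(T − 5.39) = 4556.2(T − 5.39)
4627.3 T = 38420 + 7106 + 24558 = 70084
T ≈ 15.15 °C (< 100 °C, so full condensation is consistent).

T_f ≈ 15.1 °C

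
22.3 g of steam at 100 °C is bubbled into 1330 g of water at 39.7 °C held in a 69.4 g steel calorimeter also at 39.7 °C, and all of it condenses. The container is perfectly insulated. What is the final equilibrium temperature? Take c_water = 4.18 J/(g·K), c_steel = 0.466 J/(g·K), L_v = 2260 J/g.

T_f ≈ 49.6 °C

Net heat exchanged in the isolated system is zero:
steam→water at 100 °C releases m L_v = 22.3×2260 = 50398
  condensate cools 100→T: 22.3×4.18×(T − 100) = 93.21(T − 100)
  original water: 5559.4(T − 39.7)
  cup: 32.34(T − 39.7)
5685 T = 50398 + 9321.4 + 221992 = 281711
T ≈ 49.55 °C (< 100 °C, so full condensation is consistent).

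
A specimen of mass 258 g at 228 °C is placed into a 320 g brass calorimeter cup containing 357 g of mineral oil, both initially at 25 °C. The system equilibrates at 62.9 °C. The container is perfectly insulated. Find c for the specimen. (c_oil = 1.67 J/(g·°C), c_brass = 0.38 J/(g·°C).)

c ≈ 0.639 J/(g·°C)

Conservation of energy gives ΣQ = 0:
258×c×(62.9 − 228) + 357×1.67×(62.9 − 25) + 320×0.38×(62.9 − 25) = 0
-42596 c = -27204
c = -27204/-42596 ≈ 0.6387 J/(g·°C)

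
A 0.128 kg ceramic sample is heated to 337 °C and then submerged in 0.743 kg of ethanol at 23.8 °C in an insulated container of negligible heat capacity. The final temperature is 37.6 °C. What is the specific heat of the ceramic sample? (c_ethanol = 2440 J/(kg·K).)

c ≈ 653 J/(kg·K)

m_s c (T_s − T_f) = m_ethanol c_ethanol (T_f − T_0):
0.128·c·(337 − 37.6) = 0.743·2440·(37.6 − 23.8)
38.32 c = 25018  ⇒  c ≈ 652.8 J/(kg·K)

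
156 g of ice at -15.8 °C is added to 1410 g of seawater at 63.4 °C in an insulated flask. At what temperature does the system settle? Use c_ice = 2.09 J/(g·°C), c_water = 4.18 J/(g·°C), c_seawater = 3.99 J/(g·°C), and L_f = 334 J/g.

T_f ≈ 47.7 °C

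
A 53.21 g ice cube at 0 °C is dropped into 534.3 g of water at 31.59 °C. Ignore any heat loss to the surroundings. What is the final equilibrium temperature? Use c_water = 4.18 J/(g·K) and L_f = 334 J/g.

T_f ≈ 21.5 °C

Energy conservation, ΣQ = 0:
latent heat to melt: 53.21×334 = 17772
  warm the meltwater: 222.42 T
  water cools: 534.3×4.18×(T − 31.59) = 2233.4(T − 31.59)
2455.8 T = 70552 − 17772 = 52780
T ≈ 21.49 °C (positive, so assuming full melt was valid).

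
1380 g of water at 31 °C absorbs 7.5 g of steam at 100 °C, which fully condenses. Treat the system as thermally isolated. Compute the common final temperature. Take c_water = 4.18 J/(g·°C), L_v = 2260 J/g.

T_f ≈ 34.3 °C

Taking heat into each body as positive, Σ m c ΔT = 0:
latent heat released on condensation: 7.5×2260 = 16950
  condensed water 100 °C→T: 31.35(T − 100)
  water warms: 1380×4.18×(T − 31) = 5768.4(T − 31)
5799.8 T = 16950 + 3135 + 178820 = 198905
T ≈ 34.30 °C — below 100 °C, confirming all the steam condensed.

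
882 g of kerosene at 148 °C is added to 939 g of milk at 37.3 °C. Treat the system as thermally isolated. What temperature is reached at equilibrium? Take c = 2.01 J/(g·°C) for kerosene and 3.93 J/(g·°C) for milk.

Heat lost by the kerosene equals heat gained by the milk:
882×2.01×(148 − T) = 939×3.93×(T − 37.3)
1772.8(148 − T) = 3690.3(T − 37.3)
5463.1 T = 400024  ⇒  T ≈ 73.22 °C

T_f ≈ 73.2 °C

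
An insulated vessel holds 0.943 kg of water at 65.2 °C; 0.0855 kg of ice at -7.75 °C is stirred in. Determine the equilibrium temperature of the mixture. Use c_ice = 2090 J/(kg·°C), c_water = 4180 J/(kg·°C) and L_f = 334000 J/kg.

Net heat exchanged in the isolated system is zero:
ice -7.75→0 °C: 0.0855·2090·7.75 = 1384.9
  melt ice: 0.0855·334000 = 28557
  meltwater 0→T: 0.0855·4180·T = 357.39 T
  water cools: 0.943·4180·(T − 65.2) = 3941.7(T − 65.2)
4299.1 T = 257001 − 29942 = 227060
T ≈ 52.82 °C (positive, so assuming full melt was valid).

T_f ≈ 52.8 °C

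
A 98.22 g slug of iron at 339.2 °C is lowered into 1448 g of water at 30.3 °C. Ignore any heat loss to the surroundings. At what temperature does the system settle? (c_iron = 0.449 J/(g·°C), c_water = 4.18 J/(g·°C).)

T_f ≈ 32.5 °C

Heat lost by the iron equals heat gained by the water:
98.22×0.449×(339.2 − T) = 1448×4.18×(T − 30.3)
44.1(339.2 − T) = 6052.6(T − 30.3)
6096.7 T = 198354  ⇒  T ≈ 32.53 °C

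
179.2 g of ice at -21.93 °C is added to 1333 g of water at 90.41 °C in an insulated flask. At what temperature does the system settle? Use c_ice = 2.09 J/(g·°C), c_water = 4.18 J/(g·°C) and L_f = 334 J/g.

T_f ≈ 68.9 °C

Net heat exchanged in the isolated system is zero:
ice -21.93→0 °C: 179.2×2.09×21.93 = 8213.4; latent heat to melt: 179.2×334 = 59853; warm the meltwater: 749.06 T; water cools: 1333×4.18×(T − 90.41) = 5571.9(T − 90.41)
6321 T = 503759 − 68066 = 435693
T ≈ 68.93 °C (positive, so assuming full melt was valid).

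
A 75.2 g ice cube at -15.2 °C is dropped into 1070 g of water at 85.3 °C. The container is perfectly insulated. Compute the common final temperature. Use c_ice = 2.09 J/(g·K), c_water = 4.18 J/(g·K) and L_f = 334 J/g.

Conservation of energy gives ΣQ = 0:
ice -15.2→0 °C: 75.2×2.09×15.2 = 2389
  melt ice: 75.2×334 = 25117
  warm the meltwater: 314.34 T
  water: 4472.6(T − 85.3)
4786.9 T = 381513 − 27506 = 354007
T ≈ 73.95 °C. Since T > 0 °C, the all-ice-melts assumption holds.

T_f ≈ 74.0 °C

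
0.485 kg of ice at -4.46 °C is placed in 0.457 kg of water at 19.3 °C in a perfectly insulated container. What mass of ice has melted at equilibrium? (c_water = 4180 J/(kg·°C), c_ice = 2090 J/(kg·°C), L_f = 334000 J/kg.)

m_melted ≈ 0.0968 kg

Heat available from the water dropping to 0 °C: 0.457·4180·19.3 = 36868 J.
Warming the ice to 0 °C takes 0.485·2090·4.46 = 4520.9 J, leaving 32347 J for melting.
Fully melting the ice requires m_ice L_f = 0.485·334000 = 161990 J.
Since 32347 < 161990 J, not all the ice melts; equilibrium is at 0 °C.
Mass melted = 32347/334000 ≈ 0.09685 kg.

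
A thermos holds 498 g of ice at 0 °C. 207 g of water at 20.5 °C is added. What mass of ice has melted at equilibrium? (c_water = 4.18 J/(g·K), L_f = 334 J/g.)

m_melted ≈ 53.1 g

Water can give up m c ΔT = 207·4.18·20.5 = 17738 J before reaching 0 °C.
Melting all 498 g of ice would need 498·334 = 166332 J.
17738 J < 166332 J, so only part of the ice melts and the system sits at 0 °C.
Mass melted = 17738/334 ≈ 53.11 g.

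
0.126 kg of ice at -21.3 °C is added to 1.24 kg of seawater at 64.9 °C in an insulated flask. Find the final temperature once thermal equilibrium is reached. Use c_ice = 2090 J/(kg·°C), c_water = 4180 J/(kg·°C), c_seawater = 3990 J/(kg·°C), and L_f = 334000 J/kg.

T_f ≈ 49.9 °C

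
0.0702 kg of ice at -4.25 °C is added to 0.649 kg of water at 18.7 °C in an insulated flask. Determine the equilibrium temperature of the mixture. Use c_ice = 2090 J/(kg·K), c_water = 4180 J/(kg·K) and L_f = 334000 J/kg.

T_f ≈ 8.9 °C

Sum of m c ΔT and latent-heat terms is zero:
ice -4.25→0 °C: 0.0702×2090×4.25 = 623.55
  fusion: m_ice L_f = 0.0702×334000 = 23447
  meltwater 0→T: 0.0702×4180×T = 293.44 T
  water: 2712.8(T − 18.7)
3006.3 T = 50730 − 24070 = 26659
T ≈ 8.87 °C (positive, so assuming full melt was valid).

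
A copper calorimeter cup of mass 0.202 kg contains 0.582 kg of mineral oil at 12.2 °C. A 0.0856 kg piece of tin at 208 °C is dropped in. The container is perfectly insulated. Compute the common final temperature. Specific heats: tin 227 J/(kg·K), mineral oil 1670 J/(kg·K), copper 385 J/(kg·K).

Energy conservation, ΣQ = 0:
0.0856·227·(T − 208) + 0.582·1670·(T − 12.2) + 0.202·385·(T − 12.2) = 0
19.43(T − 208) + 971.94(T − 12.2) + 77.77(T − 12.2) = 0
(19.43 + 971.94 + 77.77) T = 19.43·208 + 971.94·12.2 + 77.77·12.2
T = 16848/1069.1 ≈ 15.76 °C

T_f ≈ 15.8 °C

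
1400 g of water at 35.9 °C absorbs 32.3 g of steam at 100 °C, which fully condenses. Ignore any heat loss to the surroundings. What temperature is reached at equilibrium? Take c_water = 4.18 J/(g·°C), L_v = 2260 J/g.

Heat gained plus heat lost sum to zero:
latent heat released on condensation: 32.3·2260 = 72998; condensate cools 100→T: 32.3·4.18·(T − 100) = 135.01(T − 100); water warms: 1400·4.18·(T − 35.9) = 5852(T − 35.9)
5987 T = 72998 + 13501 + 210087 = 296586
T ≈ 49.54 °C — below 100 °C, confirming all the steam condensed.

T_f ≈ 49.5 °C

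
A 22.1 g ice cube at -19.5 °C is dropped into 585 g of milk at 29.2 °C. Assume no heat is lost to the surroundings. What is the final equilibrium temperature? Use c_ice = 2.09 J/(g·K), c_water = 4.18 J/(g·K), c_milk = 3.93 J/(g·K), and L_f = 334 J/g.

Energy conservation, ΣQ = 0:
warm ice to 0 °C: 22.1×2.09×(0 − (-19.5)) = 900.69
  melt ice: 22.1×334 = 7381.4
  meltwater 0→T: 22.1×4.18×T = 92.38 T
  milk cools: 585×3.93×(T − 29.2) = 2299.1(T − 29.2)
2391.4 T = 67132 − 8282.1 = 58850
T ≈ 24.61 °C (positive, so assuming full melt was valid).

T_f ≈ 24.6 °C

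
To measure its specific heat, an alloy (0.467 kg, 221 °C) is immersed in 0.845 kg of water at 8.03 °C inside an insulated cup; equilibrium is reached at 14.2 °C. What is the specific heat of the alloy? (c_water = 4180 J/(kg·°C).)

c ≈ 226 J/(kg·°C)

Heat lost by the alloy = heat gained by the water:
0.467·c·(221 − 14.2) = 0.845·4180·(14.2 − 8.03)
96.58 c = 21793  ⇒  c ≈ 225.7 J/(kg·°C)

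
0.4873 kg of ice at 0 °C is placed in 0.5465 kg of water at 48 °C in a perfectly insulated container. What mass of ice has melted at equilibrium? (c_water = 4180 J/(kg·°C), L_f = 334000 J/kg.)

m_melted ≈ 0.328 kg

Cooling the water to 0 °C releases 0.5465·4180·48 = 109650 J.
Fully melting the ice requires m_ice L_f = 0.4873·334000 = 162758 J.
109650 J < 162758 J, so only part of the ice melts and the system sits at 0 °C.
m_melt = 109650 / L_f = 0.3283 kg.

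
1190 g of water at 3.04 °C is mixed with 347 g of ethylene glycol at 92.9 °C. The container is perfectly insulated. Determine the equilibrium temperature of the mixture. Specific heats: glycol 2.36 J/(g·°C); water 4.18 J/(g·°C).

T_f ≈ 15.7 °C

With ΣQ=0 the equilibrium temperature is the m·c-weighted mean:
T_f = (818.92*92.9 + 4974.2*3.04) / (818.92 + 4974.2)
    = 91199 / 5793.1 ≈ 15.74 °C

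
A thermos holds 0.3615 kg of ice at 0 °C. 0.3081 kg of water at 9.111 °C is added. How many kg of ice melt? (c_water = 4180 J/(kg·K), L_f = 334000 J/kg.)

Heat available from the water dropping to 0 °C: 0.3081·4180·9.111 = 11734 J.
Fully melting the ice requires m_ice L_f = 0.3615·334000 = 120741 J.
That's not enough to melt it all — equilibrium is at 0 °C with ice remaining.
m_melted·334000 = 11734  ⇒  m_melted ≈ 0.03513 kg.

m_melted ≈ 0.0351 kg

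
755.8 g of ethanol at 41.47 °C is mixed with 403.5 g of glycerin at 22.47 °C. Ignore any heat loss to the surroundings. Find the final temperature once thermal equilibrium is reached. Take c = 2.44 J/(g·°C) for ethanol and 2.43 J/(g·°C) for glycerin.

T_f ≈ 34.9 °C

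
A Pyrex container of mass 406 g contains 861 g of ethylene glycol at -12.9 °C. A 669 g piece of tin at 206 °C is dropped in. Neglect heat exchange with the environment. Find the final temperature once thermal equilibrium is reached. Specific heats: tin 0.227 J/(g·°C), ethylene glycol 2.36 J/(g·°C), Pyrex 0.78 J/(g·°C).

Let T be the final temperature. ΣQ_i = 0:
669×0.227×(T − 206) + 861×2.36×(T − (-12.9)) + 406×0.78×(T − (-12.9)) = 0
151.86(T − 206) + 2032(T − (-12.9)) + 316.68(T − (-12.9)) = 0
(151.86 + 2032 + 316.68) T = 151.86×206 + 2032×(-12.9) + 316.68×(-12.9)
T ≈ 0.39 °C

T_f ≈ 0.4 °C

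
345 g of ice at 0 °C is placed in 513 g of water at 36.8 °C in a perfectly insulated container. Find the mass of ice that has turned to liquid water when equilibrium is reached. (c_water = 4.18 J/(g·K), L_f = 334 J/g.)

Heat available from the water dropping to 0 °C: 513·4.18·36.8 = 78912 J.
To melt every bit of ice: 345·334 = 115230 J.
That's not enough to melt it all — equilibrium is at 0 °C with ice remaining.
m_melted·334 = 78912  ⇒  m_melted ≈ 236.3 g.

m_melted ≈ 236 g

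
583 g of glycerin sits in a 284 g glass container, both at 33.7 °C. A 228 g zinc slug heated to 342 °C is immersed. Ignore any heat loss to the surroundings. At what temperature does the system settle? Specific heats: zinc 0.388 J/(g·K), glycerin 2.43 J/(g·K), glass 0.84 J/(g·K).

T_f ≈ 49.3 °C

Let T be the final temperature. ΣQ_i = 0:
228*0.388*(T − 342) + 583*2.43*(T − 33.7) + 284*0.84*(T − 33.7) = 0
1743.7 T = 86037
T = 86037/1743.7 ≈ 49.34 °C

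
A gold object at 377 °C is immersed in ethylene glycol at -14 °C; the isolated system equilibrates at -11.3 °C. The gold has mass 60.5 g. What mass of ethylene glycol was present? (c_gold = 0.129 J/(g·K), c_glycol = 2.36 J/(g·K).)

Heat lost by the gold = heat gained by the glycol:
60.5×0.129×(377 − -11.3) = m×2.36×(-11.3 − (-14))
6.372 m = 3030.5  ⇒  m ≈ 475.6 g

m ≈ 476 g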